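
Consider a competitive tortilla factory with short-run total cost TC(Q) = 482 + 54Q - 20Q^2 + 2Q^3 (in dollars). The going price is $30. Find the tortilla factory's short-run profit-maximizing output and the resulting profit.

Profit = -$338 at Q = 6

AVC = 54 - 20Q + 2Q^2; min AVC = $4 at Q = 5. Since P = $30 ≥ min AVC, the firm produces.
With MC = 54 - 40Q + 6Q^2, P = MC on the upward-sloping part at Q* = 6.
TR = 30·6 = 180. TC = 482 + 36 = 518. Profit = 180 − 518 = -$338.
Shutting down would mean losing the fixed cost of $482, so operating at a loss of $338 is better by $144.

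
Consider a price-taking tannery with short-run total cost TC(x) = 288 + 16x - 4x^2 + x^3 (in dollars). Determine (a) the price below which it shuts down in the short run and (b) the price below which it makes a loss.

AVC = 16 - 4x + x^2; minimized at x = 2, giving min AVC = $12. That is the shutdown price.
ATC = 288/x + 16 - 4x + x^2. Setting dATC/dx = −288/x^2 − 4 + 2x = 0 gives x = 6 (since 2·6^3 − 4·6^2 = 288).
min ATC = 288/6 + 16 − 4·6 + 6^2 = $76. That is the break-even price.
For $12 ≤ P < $76 the firm produces at a loss; below $12 it shuts down.

Shutdown price = $12; break-even price = $76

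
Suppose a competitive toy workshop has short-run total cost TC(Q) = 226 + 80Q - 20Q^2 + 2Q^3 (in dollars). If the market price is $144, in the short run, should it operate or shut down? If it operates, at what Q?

Strip out fixed cost: VC = 80Q - 20Q^2 + 2Q^3. Then AVC = 80 - 20Q + 2Q^2 and MC = 80 - 40Q + 6Q^2.
The AVC parabola has its vertex at Q = 20/4 = 5, where AVC = 80 - 20·5 + 2·5^2 = $30.
Because $144 ≥ $30, revenue can cover variable cost; the firm operates.
P = MC gives -64 - 40Q + 6Q^2 = 0, with roots -4/3 and 8. Take the larger (rising MC): Q* = 8.
Check: AVC at Q = 8 is $48 ≤ P, so revenue covers variable cost.
Profit = P·Q − TC = 144·8 − 610 = $542.

Produce at Q = 8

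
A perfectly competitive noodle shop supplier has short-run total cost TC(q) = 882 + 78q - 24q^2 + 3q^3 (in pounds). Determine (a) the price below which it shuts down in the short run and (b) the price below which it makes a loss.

Shutdown price = £30; break-even price = £183

AVC = 78 - 24q + 3q^2; minimized at q = 4, giving min AVC = £30. That is the shutdown price.
ATC = 882/q + 78 - 24q + 3q^2. Setting dATC/dq = −882/q^2 − 24 + 6q = 0 gives q = 7 (since 6·7^3 − 24·7^2 = 882).
min ATC = 882/7 + 78 − 24·7 + 3·7^2 = £183. That is the break-even price.
For £30 ≤ P < £183 the firm produces at a loss; below £30 it shuts down.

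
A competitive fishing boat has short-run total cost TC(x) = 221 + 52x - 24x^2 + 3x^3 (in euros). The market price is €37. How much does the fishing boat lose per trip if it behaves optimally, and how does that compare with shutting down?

Profit = -€71 at x = 5

AVC = 52 - 24x + 3x^2; min AVC = €4 at x = 4. Since P = €37 ≥ min AVC, the firm produces.
MC = 52 - 48x + 9x^2. Setting P = MC and taking the root on the rising branch gives x* = 5.
TR = 37·5 = 185. TC = 221 + 35 = 256. Profit = 185 − 256 = -€71.
Shutting down would mean losing the fixed cost of €221, so operating at a loss of €71 is better by €150.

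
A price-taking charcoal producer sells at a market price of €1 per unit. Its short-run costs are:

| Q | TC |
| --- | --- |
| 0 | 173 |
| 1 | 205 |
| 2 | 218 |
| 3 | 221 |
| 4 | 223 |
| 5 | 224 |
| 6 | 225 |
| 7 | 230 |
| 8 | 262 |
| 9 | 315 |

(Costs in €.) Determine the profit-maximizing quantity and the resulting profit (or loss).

Q = 0 (shut down); profit = -€173

Tabulate TR − TC: Q=0: -173; Q=1: -204; Q=2: -216; Q=3: -218; Q=4: -219; Q=5: -219; Q=6: -219; Q=7: -223; Q=8: -254; Q=9: -306.
Profit is highest at Q = 0. Equivalently, the lowest AVC in the table is 57/7 ≈ €8.14 at Q = 7, and P = €1 falls below it — price never covers variable cost, so the firm shuts down and loses only its fixed cost.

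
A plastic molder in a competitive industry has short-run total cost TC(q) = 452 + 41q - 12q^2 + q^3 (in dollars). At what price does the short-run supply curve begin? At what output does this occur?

The shutdown price is the minimum of AVC. VC = 41q - 12q^2 + q^3, so AVC = 41 - 12q + q^2.
dAVC/dq = -12 + 2q = 0 gives q = 6. min AVC = 41 - 12·6 + 6^2 = 5.
The firm shuts down for any P below $5.

$5 per unit, at q = 6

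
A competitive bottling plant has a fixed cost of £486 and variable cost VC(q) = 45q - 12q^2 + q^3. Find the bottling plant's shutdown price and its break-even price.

AVC = 45 - 12q + q^2; minimized at q = 6, giving min AVC = £9. That is the shutdown price.
ATC = 486/q + 45 - 12q + q^2. Setting dATC/dq = −486/q^2 − 12 + 2q = 0 gives q = 9 (since 2·9^3 − 12·9^2 = 486).
min ATC = 486/9 + 45 − 12·9 + 9^2 = £72. That is the break-even price.
For £9 ≤ P < £72 the firm produces at a loss; below £9 it shuts down.

Shutdown price = £9; break-even price = £72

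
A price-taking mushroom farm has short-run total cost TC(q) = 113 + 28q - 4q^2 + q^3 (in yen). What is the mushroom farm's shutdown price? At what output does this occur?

The shutdown price is the minimum of AVC. VC = 28q - 4q^2 + q^3, so AVC = 28 - 4q + q^2.
At the minimum of AVC, MC = AVC. MC = 28 - 8q + 3q^2; setting MC = AVC gives 2q^2 - 4q = 0, so q = 2. min AVC = 24.
So the shutdown price is ¥24.

¥24 per unit, at q = 2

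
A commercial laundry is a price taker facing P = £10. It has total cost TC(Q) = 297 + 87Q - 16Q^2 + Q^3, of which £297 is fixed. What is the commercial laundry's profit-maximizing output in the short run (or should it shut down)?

Variable cost is VC = 87Q - 16Q^2 + Q^3, so AVC = VC/Q = 87 - 16Q + Q^2 and MC = dTC/dQ = 87 - 32Q + 3Q^2.
The AVC parabola has its vertex at Q = 16/2 = 8, where AVC = 87 - 16·8 + 8^2 = £23.
With P < min AVC (£10 < £23), every unit sold adds to the loss.
Best response: produce nothing and absorb the £297 fixed cost.

Shut down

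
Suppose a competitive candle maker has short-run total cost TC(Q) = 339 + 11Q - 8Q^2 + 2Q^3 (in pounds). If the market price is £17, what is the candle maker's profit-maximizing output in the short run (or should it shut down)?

Strip out fixed cost: VC = 11Q - 8Q^2 + 2Q^3. Then AVC = 11 - 8Q + 2Q^2 and MC = 11 - 16Q + 6Q^2.
AVC is minimized where dAVC/dQ = -8 + 4Q = 0, at Q = 2; min AVC = 11 - 8·2 + 2·2^2 = £3.
Because £17 ≥ £3, revenue can cover variable cost; the firm operates.
Solving P = MC: -6 - 16Q + 6Q^2 = 0 ⇒ Q = -1/3 or 3. On the upward-sloping branch, Q* = 3.
Check: AVC at Q = 3 is £5 ≤ P, so revenue covers variable cost.
Profit = P·Q − TC = 17·3 − 354 = -£303, a loss, but smaller than the £339 fixed cost the firm would lose by shutting down.

Produce at Q = 3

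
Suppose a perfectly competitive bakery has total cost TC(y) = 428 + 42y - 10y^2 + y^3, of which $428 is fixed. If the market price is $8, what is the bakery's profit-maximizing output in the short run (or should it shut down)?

Strip out fixed cost: VC = 42y - 10y^2 + y^3. Then AVC = 42 - 10y + y^2 and MC = 42 - 20y + 3y^2.
The AVC parabola has its vertex at y = 10/2 = 5, where AVC = 42 - 10·5 + 5^2 = $17.
With P < min AVC ($8 < $17), every unit sold adds to the loss.
Best response: produce nothing and absorb the $428 fixed cost.

Shut down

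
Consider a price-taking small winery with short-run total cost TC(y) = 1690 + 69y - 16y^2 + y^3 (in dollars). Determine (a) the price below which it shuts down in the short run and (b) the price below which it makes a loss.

AVC = 69 - 16y + y^2; minimized at y = 8, giving min AVC = $5. That is the shutdown price.
ATC = 1690/y + 69 - 16y + y^2. Setting dATC/dy = −1690/y^2 − 16 + 2y = 0 gives y = 13 (since 2·13^3 − 16·13^2 = 1690).
min ATC = 1690/13 + 69 − 16·13 + 13^2 = $160. That is the break-even price.
Between these two prices the firm operates at a loss; above $160 it earns a profit.

Shutdown price = $5; break-even price = $160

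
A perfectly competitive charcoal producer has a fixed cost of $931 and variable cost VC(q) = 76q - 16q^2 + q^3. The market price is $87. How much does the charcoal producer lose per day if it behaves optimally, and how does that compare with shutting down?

AVC = 76 - 16q + q^2 has its minimum $12 at q = 8; price $87 clears that bar, so the firm operates.
With MC = 76 - 32q + 3q^2, P = MC on the upward-sloping part at q* = 11.
TR = 87·11 = 957. TC = 931 + 231 = 1162. Profit = 957 − 1162 = -$205.
That loss of $205 beats the $931 the firm would lose by shutting down; producing recovers $726 of fixed cost.

Profit = -$205 at q = 11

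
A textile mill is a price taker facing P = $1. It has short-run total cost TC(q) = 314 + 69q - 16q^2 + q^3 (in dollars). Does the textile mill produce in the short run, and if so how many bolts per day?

From TC, MC = TC'(q) = 69 - 32q + 3q^2 and AVC = VC/q = 69 - 16q + q^2.
AVC hits its minimum where MC = AVC, at q = 8, giving min AVC = 69 - 16·8 + 8^2 = $5.
With P < min AVC ($1 < $5), every unit sold adds to the loss.
The firm minimizes its loss by shutting down and losing only its fixed cost of $314.

Shut down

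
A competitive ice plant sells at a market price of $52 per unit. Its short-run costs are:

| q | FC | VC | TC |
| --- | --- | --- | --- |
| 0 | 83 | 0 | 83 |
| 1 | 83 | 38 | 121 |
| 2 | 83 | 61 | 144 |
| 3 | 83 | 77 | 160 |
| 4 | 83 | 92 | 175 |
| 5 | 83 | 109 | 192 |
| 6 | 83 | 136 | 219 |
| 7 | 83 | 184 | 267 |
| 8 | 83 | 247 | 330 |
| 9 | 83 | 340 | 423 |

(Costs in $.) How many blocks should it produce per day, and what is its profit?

q = 7; profit = $97

Compute π = P·q − TC at each output: q=0: -83; q=1: -69; q=2: -40; q=3: -4; q=4: 33; q=5: 68; q=6: 93; q=7: 97; q=8: 86; q=9: 45.
Profit is maximized at q = 7. AVC there is 184/7 = $26.29 ≤ P, so producing beats shutting down (which would give -$83).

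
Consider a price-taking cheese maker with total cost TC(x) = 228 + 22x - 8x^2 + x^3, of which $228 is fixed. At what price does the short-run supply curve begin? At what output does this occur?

$6 per unit, at x = 4

The shutdown price is the minimum of AVC. VC = 22x - 8x^2 + x^3, so AVC = 22 - 8x + x^2.
dAVC/dx = -8 + 2x = 0 gives x = 4. min AVC = 22 - 8·4 + 4^2 = 6.
The firm shuts down for any P below $6.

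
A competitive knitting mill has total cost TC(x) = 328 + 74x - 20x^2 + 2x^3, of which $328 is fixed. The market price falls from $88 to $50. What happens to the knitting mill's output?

Output falls from 7 to 6

AVC = 74 - 20x + 2x^2, minimized at x = 5 where min AVC = $24. MC = 74 - 40x + 6x^2.
With P = $88 above the shutdown price, P = MC gives x = 7.
At P = $50 ≥ min AVC, set P = MC: x = 6. The firm stays open but cuts output.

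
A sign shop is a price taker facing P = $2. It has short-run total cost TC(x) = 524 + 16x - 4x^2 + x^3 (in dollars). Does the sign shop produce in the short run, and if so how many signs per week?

From TC, MC = TC'(x) = 16 - 8x + 3x^2 and AVC = VC/x = 16 - 4x + x^2.
The AVC parabola has its vertex at x = 4/2 = 2, where AVC = 16 - 4·2 + 2^2 = $12.
Since P = $2 < min AVC = $12, price fails to cover variable cost at any output.
Best response: produce nothing and absorb the $524 fixed cost.

Shut down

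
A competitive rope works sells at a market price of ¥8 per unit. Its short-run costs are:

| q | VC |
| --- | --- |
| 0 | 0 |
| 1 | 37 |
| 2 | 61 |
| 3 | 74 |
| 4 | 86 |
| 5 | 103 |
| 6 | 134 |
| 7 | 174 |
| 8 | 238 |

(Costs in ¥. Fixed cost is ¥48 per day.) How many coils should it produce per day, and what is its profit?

q = 0 (shut down); profit = -¥48

Profit at each row (π = 8q − TC): q=0: -48; q=1: -77; q=2: -93; q=3: -98; q=4: -102; q=5: -111; q=6: -134; q=7: -166; q=8: -222.
Profit is highest at q = 0. Equivalently, the lowest AVC in the table is 103/5 ≈ ¥20.60 at q = 5, and P = ¥8 falls below it — price never covers variable cost, so the firm shuts down and loses only its fixed cost.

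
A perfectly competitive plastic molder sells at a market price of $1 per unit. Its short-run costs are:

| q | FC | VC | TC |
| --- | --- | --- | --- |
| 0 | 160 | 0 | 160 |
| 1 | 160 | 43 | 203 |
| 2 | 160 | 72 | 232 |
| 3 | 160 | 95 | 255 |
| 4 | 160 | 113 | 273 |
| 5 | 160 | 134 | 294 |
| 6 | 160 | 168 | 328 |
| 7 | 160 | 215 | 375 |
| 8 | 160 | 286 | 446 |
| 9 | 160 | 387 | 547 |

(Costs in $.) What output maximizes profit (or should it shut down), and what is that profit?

Compute π = P·q − TC at each output: q=0: -160; q=1: -202; q=2: -230; q=3: -252; q=4: -269; q=5: -289; q=6: -322; q=7: -368; q=8: -438; q=9: -538.
Profit is highest at q = 0. Equivalently, the lowest AVC in the table is 134/5 ≈ $26.80 at q = 5, and P = $1 falls below it — price never covers variable cost, so the firm shuts down and loses only its fixed cost.

q = 0 (shut down); profit = -$160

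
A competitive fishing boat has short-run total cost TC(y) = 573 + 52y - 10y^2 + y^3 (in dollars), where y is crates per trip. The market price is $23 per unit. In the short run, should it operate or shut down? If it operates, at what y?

Strip out fixed cost: VC = 52y - 10y^2 + y^3. Then AVC = 52 - 10y + y^2 and MC = 52 - 20y + 3y^2.
AVC is minimized where dAVC/dy = -10 + 2y = 0, at y = 5; min AVC = 52 - 10·5 + 5^2 = $27.
Since P = $23 < min AVC = $27, price fails to cover variable cost at any output.
Best response: produce nothing and absorb the $573 fixed cost.

Shut down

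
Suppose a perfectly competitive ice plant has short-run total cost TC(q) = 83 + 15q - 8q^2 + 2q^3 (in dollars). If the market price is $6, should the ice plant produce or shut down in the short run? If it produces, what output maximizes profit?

From TC, MC = TC'(q) = 15 - 16q + 6q^2 and AVC = VC/q = 15 - 8q + 2q^2.
AVC hits its minimum where MC = AVC, at q = 2, giving min AVC = 15 - 8·2 + 2·2^2 = $7.
P = $6 lies below min AVC = $7; no output level covers variable cost.
The firm minimizes its loss by shutting down and losing only its fixed cost of $83.

Shut down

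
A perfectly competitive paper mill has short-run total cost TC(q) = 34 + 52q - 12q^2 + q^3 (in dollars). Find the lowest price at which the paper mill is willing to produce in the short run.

$16 per unit

The shutdown price is the minimum of AVC. VC = 52q - 12q^2 + q^3, so AVC = 52 - 12q + q^2.
dAVC/dq = -12 + 2q = 0 gives q = 6. min AVC = 52 - 12·6 + 6^2 = 16.
So the shutdown price is $16.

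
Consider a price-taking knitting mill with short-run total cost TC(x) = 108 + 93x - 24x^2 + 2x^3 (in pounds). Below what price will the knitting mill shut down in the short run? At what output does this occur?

£21 per unit, at x = 6

The shutdown price is the minimum of AVC. VC = 93x - 24x^2 + 2x^3, so AVC = 93 - 24x + 2x^2.
dAVC/dx = -24 + 4x = 0 gives x = 6. min AVC = 93 - 24·6 + 2·6^2 = 21.
So the shutdown price is £21.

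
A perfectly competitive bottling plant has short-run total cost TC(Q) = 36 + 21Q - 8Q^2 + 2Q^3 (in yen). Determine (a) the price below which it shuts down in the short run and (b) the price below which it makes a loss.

Shutdown price = min AVC. AVC = 21 - 8Q + 2Q^2, with vertex at Q = 2 and minimum ¥13.
ATC = 36/Q + 21 - 8Q + 2Q^2. Setting dATC/dQ = −36/Q^2 − 8 + 4Q = 0 gives Q = 3 (since 4·3^3 − 8·3^2 = 36).
min ATC = 36/3 + 21 − 8·3 + 2·3^2 = ¥27. That is the break-even price.
Between these two prices the firm operates at a loss; above ¥27 it earns a profit.

Shutdown price = ¥13; break-even price = ¥27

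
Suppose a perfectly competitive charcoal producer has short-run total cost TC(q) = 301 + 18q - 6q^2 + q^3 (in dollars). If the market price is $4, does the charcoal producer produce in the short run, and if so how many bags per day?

Shut down

Variable cost is VC = 18q - 6q^2 + q^3, so AVC = VC/q = 18 - 6q + q^2 and MC = dTC/dq = 18 - 12q + 3q^2.
The AVC parabola has its vertex at q = 6/2 = 3, where AVC = 18 - 6·3 + 3^2 = $9.
With P < min AVC ($4 < $9), every unit sold adds to the loss.
Best response: produce nothing and absorb the $301 fixed cost.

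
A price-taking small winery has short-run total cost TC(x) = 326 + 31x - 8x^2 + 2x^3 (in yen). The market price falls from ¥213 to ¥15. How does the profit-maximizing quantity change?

Output falls from 7 to 0 (the firm shuts down)

MC = 31 - 16x + 6x^2; the shutdown threshold is min AVC = ¥23 (at x = 2).
At P = ¥213 ≥ min AVC, set P = MC on the rising branch: x = 7.
At P = ¥15 < min AVC = ¥23, price no longer covers variable cost at any output, so the firm shuts down: x = 0.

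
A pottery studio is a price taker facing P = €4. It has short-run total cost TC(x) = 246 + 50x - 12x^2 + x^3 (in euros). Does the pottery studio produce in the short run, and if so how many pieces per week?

Shut down

Strip out fixed cost: VC = 50x - 12x^2 + x^3. Then AVC = 50 - 12x + x^2 and MC = 50 - 24x + 3x^2.
AVC is minimized where dAVC/dx = -12 + 2x = 0, at x = 6; min AVC = 50 - 12·6 + 6^2 = €14.
Since P = €4 < min AVC = €14, price fails to cover variable cost at any output.
Shutting down limits the loss to fixed cost, €246.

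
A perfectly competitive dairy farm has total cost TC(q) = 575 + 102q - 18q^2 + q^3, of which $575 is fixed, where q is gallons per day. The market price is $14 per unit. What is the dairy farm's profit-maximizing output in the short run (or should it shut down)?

Variable cost is VC = 102q - 18q^2 + q^3, so AVC = VC/q = 102 - 18q + q^2 and MC = dTC/dq = 102 - 36q + 3q^2.
The AVC parabola has its vertex at q = 18/2 = 9, where AVC = 102 - 18·9 + 9^2 = $21.
Since P = $14 < min AVC = $21, price fails to cover variable cost at any output.
The firm minimizes its loss by shutting down and losing only its fixed cost of $575.

Shut down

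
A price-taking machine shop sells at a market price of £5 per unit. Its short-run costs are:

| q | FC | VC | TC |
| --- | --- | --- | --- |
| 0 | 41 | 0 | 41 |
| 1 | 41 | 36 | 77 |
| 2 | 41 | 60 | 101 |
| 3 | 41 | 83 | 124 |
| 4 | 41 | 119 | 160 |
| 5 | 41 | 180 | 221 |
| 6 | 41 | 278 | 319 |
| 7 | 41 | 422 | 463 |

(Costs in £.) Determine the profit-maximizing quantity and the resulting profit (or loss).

Compute π = P·q − TC at each output: q=0: -41; q=1: -72; q=2: -91; q=3: -109; q=4: -140; q=5: -196; q=6: -289; q=7: -428.
Profit is highest at q = 0. Equivalently, the lowest AVC in the table is 83/3 ≈ £27.67 at q = 3, and P = £5 falls below it — price never covers variable cost, so the firm shuts down and loses only its fixed cost.

q = 0 (shut down); profit = -£41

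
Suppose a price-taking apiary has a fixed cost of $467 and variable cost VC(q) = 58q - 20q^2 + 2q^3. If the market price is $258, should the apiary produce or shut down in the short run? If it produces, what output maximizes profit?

Variable cost is VC = 58q - 20q^2 + 2q^3, so AVC = VC/q = 58 - 20q + 2q^2 and MC = dTC/dq = 58 - 40q + 6q^2.
The AVC parabola has its vertex at q = 20/4 = 5, where AVC = 58 - 20·5 + 2·5^2 = $8.
Since P = $258 ≥ min AVC = $8, price covers variable cost and the firm should produce.
P = MC gives -200 - 40q + 6q^2 = 0, with roots -10/3 and 10. Take the larger (rising MC): q* = 10.
Check: AVC at q = 10 is $58 ≤ P, so revenue covers variable cost.
Profit = P·q − TC = 258·10 − 1047 = $1533.

Produce at q = 10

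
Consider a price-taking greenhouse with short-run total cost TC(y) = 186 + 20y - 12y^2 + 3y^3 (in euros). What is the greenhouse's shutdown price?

The shutdown price is the minimum of AVC. VC = 20y - 12y^2 + 3y^3, so AVC = 20 - 12y + 3y^2.
dAVC/dy = -12 + 6y = 0 gives y = 2. min AVC = 20 - 12·2 + 3·2^2 = 8.
For P < €8 the firm produces nothing.

€8 per unit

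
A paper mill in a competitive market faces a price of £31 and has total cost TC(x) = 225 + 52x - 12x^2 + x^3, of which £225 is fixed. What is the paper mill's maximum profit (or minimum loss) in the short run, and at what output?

AVC = 52 - 12x + x^2 has its minimum £16 at x = 6; price £31 clears that bar, so the firm operates.
MC = 52 - 24x + 3x^2. Setting P = MC and taking the root on the rising branch gives x* = 7.
TR = 31·7 = 217. TC = 225 + 119 = 344. Profit = 217 − 344 = -£127.
That loss of £127 beats the £225 the firm would lose by shutting down; producing recovers £98 of fixed cost.

Profit = -£127 at x = 7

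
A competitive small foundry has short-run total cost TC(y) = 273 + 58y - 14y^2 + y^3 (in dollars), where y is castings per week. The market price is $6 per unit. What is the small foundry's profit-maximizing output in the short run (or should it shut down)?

Strip out fixed cost: VC = 58y - 14y^2 + y^3. Then AVC = 58 - 14y + y^2 and MC = 58 - 28y + 3y^2.
AVC hits its minimum where MC = AVC, at y = 7, giving min AVC = 58 - 14·7 + 7^2 = $9.
P = $6 lies below min AVC = $9; no output level covers variable cost.
Shutting down limits the loss to fixed cost, $273.

Shut down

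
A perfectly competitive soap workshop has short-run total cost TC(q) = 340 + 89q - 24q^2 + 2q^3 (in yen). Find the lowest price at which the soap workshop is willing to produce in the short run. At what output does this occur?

The shutdown price is the minimum of AVC. VC = 89q - 24q^2 + 2q^3, so AVC = 89 - 24q + 2q^2.
At the minimum of AVC, MC = AVC. MC = 89 - 48q + 6q^2; setting MC = AVC gives 4q^2 - 24q = 0, so q = 6. min AVC = 17.
So the shutdown price is ¥17.

¥17 per unit, at q = 6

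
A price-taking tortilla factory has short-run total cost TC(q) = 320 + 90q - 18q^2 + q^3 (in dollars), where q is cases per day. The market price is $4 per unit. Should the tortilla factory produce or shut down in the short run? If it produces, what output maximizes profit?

Strip out fixed cost: VC = 90q - 18q^2 + q^3. Then AVC = 90 - 18q + q^2 and MC = 90 - 36q + 3q^2.
AVC hits its minimum where MC = AVC, at q = 9, giving min AVC = 90 - 18·9 + 9^2 = $9.
P = $4 lies below min AVC = $9; no output level covers variable cost.
Best response: produce nothing and absorb the $320 fixed cost.

Shut down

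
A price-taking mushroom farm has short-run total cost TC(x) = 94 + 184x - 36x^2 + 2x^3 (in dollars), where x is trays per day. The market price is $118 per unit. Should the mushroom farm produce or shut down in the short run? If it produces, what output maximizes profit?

Produce at x = 11

Strip out fixed cost: VC = 184x - 36x^2 + 2x^3. Then AVC = 184 - 36x + 2x^2 and MC = 184 - 72x + 6x^2.
AVC hits its minimum where MC = AVC, at x = 9, giving min AVC = 184 - 36·9 + 2·9^2 = $22.
Because $118 ≥ $22, revenue can cover variable cost; the firm operates.
P = MC gives 66 - 72x + 6x^2 = 0, with roots 1 and 11. Take the larger (rising MC): x* = 11.
Check: AVC at x = 11 is $30 ≤ P, so revenue covers variable cost.
Profit = P·x − TC = 118·11 − 424 = $874.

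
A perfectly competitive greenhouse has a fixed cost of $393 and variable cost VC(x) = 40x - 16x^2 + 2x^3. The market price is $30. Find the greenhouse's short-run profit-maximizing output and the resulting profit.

Profit = -$293 at x = 5

AVC = 40 - 16x + 2x^2 has its minimum $8 at x = 4; price $30 clears that bar, so the firm operates.
With MC = 40 - 32x + 6x^2, P = MC on the upward-sloping part at x* = 5.
TR = 30·5 = 150. TC = 393 + 50 = 443. Profit = 150 − 443 = -$293.
Shutting down would mean losing the fixed cost of $393, so operating at a loss of $293 is better by $100.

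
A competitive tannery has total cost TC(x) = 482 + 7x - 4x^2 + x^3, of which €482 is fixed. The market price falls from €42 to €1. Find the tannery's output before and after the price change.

Output falls from 5 to 0 (the firm shuts down)

AVC = 7 - 4x + x^2, minimized at x = 2 where min AVC = €3. MC = 7 - 8x + 3x^2.
At P = €42 ≥ min AVC, set P = MC on the rising branch: x = 5.
At P = €1 < min AVC = €3, price no longer covers variable cost at any output, so the firm shuts down: x = 0.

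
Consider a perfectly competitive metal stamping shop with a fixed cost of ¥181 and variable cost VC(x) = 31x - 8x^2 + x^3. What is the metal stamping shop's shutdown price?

Short-run supply begins at min AVC. From VC = 31x - 8x^2 + x^3, AVC = 31 - 8x + x^2.
dAVC/dx = -8 + 2x = 0 gives x = 4. min AVC = 31 - 8·4 + 4^2 = 15.
The firm shuts down for any P below ¥15.

¥15 per unit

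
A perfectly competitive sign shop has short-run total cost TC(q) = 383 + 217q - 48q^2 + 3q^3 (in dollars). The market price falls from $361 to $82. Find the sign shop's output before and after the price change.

Output falls from 12 to 9

AVC = 217 - 48q + 3q^2, minimized at q = 8 where min AVC = $25. MC = 217 - 96q + 9q^2.
At P = $361 ≥ min AVC, set P = MC on the rising branch: q = 12.
At P = $82 ≥ min AVC, set P = MC: q = 9. The firm stays open but cuts output.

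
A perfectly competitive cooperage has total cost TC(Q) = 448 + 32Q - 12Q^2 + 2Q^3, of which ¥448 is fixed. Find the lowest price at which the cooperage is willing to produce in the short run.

The shutdown price is the minimum of AVC. VC = 32Q - 12Q^2 + 2Q^3, so AVC = 32 - 12Q + 2Q^2.
At the minimum of AVC, MC = AVC. MC = 32 - 24Q + 6Q^2; setting MC = AVC gives 4Q^2 - 12Q = 0, so Q = 3. min AVC = 14.
The firm shuts down for any P below ¥14.

¥14 per unit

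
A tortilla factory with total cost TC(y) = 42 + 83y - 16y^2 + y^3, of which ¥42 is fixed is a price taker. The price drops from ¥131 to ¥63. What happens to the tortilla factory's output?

Output falls from 12 to 10

AVC = 83 - 16y + y^2, minimized at y = 8 where min AVC = ¥19. MC = 83 - 32y + 3y^2.
At P = ¥131 ≥ min AVC, set P = MC on the rising branch: y = 12.
At P = ¥63 ≥ min AVC, set P = MC: y = 10. The firm stays open but cuts output.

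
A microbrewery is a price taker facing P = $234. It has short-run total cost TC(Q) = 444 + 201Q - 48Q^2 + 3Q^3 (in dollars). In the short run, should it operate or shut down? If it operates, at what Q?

Strip out fixed cost: VC = 201Q - 48Q^2 + 3Q^3. Then AVC = 201 - 48Q + 3Q^2 and MC = 201 - 96Q + 9Q^2.
AVC hits its minimum where MC = AVC, at Q = 8, giving min AVC = 201 - 48·8 + 3·8^2 = $9.
P = $234 exceeds min AVC = $9, so the firm stays open.
Set P = MC: 234 = 201 - 96Q + 9Q^2 → -33 - 96Q + 9Q^2 = 0. The roots are Q = -1/3 and Q = 11; the profit-maximizing output is on the rising part of MC, so Q* = 11.
Check: AVC at Q = 11 is $36 ≤ P, so revenue covers variable cost.
Profit = P·Q − TC = 234·11 − 840 = $1734.

Produce at Q = 11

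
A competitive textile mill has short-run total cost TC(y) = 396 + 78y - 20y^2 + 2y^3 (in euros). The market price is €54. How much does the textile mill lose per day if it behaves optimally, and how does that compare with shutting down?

Profit = -€252 at y = 6

AVC = 78 - 20y + 2y^2; min AVC = €28 at y = 5. Since P = €54 ≥ min AVC, the firm produces.
With MC = 78 - 40y + 6y^2, P = MC on the upward-sloping part at y* = 6.
TR = 54·6 = 324. TC = 396 + 180 = 576. Profit = 324 − 576 = -€252.
Shutting down would mean losing the fixed cost of €396, so operating at a loss of €252 is better by €144.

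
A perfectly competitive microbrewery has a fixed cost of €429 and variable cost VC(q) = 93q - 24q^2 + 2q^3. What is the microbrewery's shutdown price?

€21 per unit

The firm shuts down when price falls below the minimum of average variable cost. AVC = VC/q = 93 - 24q + 2q^2.
dAVC/dq = -24 + 4q = 0 gives q = 6. min AVC = 93 - 24·6 + 2·6^2 = 21.
For P < €21 the firm produces nothing.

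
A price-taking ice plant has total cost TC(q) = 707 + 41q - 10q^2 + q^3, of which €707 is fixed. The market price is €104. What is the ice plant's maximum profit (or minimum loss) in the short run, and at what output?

Profit = -€59 at q = 9

AVC = 41 - 10q + q^2; min AVC = €16 at q = 5. Since P = €104 ≥ min AVC, the firm produces.
With MC = 41 - 20q + 3q^2, P = MC on the upward-sloping part at q* = 9.
TR = 104·9 = 936. TC = 707 + 288 = 995. Profit = 936 − 995 = -€59.
Shutting down would mean losing the fixed cost of €707, so operating at a loss of €59 is better by €648.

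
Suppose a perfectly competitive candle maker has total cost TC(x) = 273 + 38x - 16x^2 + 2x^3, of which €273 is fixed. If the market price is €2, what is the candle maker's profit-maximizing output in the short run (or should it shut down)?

Shut down

From TC, MC = TC'(x) = 38 - 32x + 6x^2 and AVC = VC/x = 38 - 16x + 2x^2.
The AVC parabola has its vertex at x = 16/4 = 4, where AVC = 38 - 16·4 + 2·4^2 = €6.
P = €2 lies below min AVC = €6; no output level covers variable cost.
The firm minimizes its loss by shutting down and losing only its fixed cost of €273.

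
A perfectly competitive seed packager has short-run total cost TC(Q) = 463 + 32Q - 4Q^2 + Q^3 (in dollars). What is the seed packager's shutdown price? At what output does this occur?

The firm shuts down when price falls below the minimum of average variable cost. AVC = VC/Q = 32 - 4Q + Q^2.
dAVC/dQ = -4 + 2Q = 0 gives Q = 2. min AVC = 32 - 4·2 + 2^2 = 28.
For P < $28 the firm produces nothing.

$28 per unit, at Q = 2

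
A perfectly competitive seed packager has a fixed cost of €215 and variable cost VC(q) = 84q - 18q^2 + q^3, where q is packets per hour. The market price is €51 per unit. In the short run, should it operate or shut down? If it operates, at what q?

Strip out fixed cost: VC = 84q - 18q^2 + q^3. Then AVC = 84 - 18q + q^2 and MC = 84 - 36q + 3q^2.
The AVC parabola has its vertex at q = 18/2 = 9, where AVC = 84 - 18·9 + 9^2 = €3.
Because €51 ≥ €3, revenue can cover variable cost; the firm operates.
Set P = MC: 51 = 84 - 36q + 3q^2 → 33 - 36q + 3q^2 = 0. The roots are q = 1 and q = 11; the profit-maximizing output is on the rising part of MC, so q* = 11.
Check: AVC at q = 11 is €7 ≤ P, so revenue covers variable cost.
Profit = P·q − TC = 51·11 − 292 = €269.

Produce at q = 11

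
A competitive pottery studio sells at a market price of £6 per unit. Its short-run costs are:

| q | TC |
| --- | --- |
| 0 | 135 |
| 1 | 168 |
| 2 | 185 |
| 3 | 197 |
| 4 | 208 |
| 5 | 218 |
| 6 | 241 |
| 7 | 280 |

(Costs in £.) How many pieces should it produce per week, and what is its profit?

q = 0 (shut down); profit = -£135

Profit at each row (π = 6q − TC): q=0: -135; q=1: -162; q=2: -173; q=3: -179; q=4: -184; q=5: -188; q=6: -205; q=7: -238.
Profit is highest at q = 0. Equivalently, the lowest AVC in the table is 83/5 ≈ £16.60 at q = 5, and P = £6 falls below it — price never covers variable cost, so the firm shuts down and loses only its fixed cost.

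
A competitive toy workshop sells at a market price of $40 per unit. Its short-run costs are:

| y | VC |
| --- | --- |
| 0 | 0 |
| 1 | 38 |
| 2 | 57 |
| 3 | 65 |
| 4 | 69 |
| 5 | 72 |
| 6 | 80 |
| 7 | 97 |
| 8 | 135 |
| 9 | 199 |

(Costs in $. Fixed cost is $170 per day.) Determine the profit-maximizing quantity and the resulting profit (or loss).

Tabulate TR − TC: y=0: -170; y=1: -168; y=2: -147; y=3: -115; y=4: -79; y=5: -42; y=6: -10; y=7: 13; y=8: 15; y=9: -9.
Profit is maximized at y = 8. AVC there is 135/8 = $16.88 ≤ P, so producing beats shutting down (which would give -$170).

y = 8; profit = $15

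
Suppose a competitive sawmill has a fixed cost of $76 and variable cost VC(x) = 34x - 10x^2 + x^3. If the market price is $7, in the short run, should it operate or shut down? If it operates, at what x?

Variable cost is VC = 34x - 10x^2 + x^3, so AVC = VC/x = 34 - 10x + x^2 and MC = dTC/dx = 34 - 20x + 3x^2.
AVC is minimized where dAVC/dx = -10 + 2x = 0, at x = 5; min AVC = 34 - 10·5 + 5^2 = $9.
P = $7 lies below min AVC = $9; no output level covers variable cost.
The firm minimizes its loss by shutting down and losing only its fixed cost of $76.

Shut down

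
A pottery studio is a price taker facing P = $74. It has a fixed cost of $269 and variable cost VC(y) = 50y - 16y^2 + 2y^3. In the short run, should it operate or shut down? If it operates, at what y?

Strip out fixed cost: VC = 50y - 16y^2 + 2y^3. Then AVC = 50 - 16y + 2y^2 and MC = 50 - 32y + 6y^2.
The AVC parabola has its vertex at y = 16/4 = 4, where AVC = 50 - 16·4 + 2·4^2 = $18.
Because $74 ≥ $18, revenue can cover variable cost; the firm operates.
Set P = MC: 74 = 50 - 32y + 6y^2 → -24 - 32y + 6y^2 = 0. The roots are y = -2/3 and y = 6; the profit-maximizing output is on the rising part of MC, so y* = 6.
Check: AVC at y = 6 is $26 ≤ P, so revenue covers variable cost.
Profit = P·y − TC = 74·6 − 425 = $19.

Produce at y = 6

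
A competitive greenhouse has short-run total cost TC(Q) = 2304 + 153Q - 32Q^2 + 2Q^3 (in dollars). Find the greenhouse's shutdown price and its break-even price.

Shutdown price = $25; break-even price = $249

Shutdown price = min AVC. AVC = 153 - 32Q + 2Q^2, with vertex at Q = 8 and minimum $25.
ATC = 2304/Q + 153 - 32Q + 2Q^2. Setting dATC/dQ = −2304/Q^2 − 32 + 4Q = 0 gives Q = 12 (since 4·12^3 − 32·12^2 = 2304).
min ATC = 2304/12 + 153 − 32·12 + 2·12^2 = $249. That is the break-even price.
Between these two prices the firm operates at a loss; above $249 it earns a profit.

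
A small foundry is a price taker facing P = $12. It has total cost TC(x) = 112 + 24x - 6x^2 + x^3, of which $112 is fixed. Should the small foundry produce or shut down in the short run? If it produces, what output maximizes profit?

Shut down

Variable cost is VC = 24x - 6x^2 + x^3, so AVC = VC/x = 24 - 6x + x^2 and MC = dTC/dx = 24 - 12x + 3x^2.
AVC hits its minimum where MC = AVC, at x = 3, giving min AVC = 24 - 6·3 + 3^2 = $15.
Since P = $12 < min AVC = $15, price fails to cover variable cost at any output.
The firm minimizes its loss by shutting down and losing only its fixed cost of $112.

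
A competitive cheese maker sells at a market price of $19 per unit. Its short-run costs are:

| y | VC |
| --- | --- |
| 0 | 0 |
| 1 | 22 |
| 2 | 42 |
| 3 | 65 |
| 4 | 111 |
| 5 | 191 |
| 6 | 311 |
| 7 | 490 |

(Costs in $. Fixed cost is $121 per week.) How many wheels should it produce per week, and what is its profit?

y = 0 (shut down); profit = -$121

Compute π = P·y − TC at each output: y=0: -121; y=1: -124; y=2: -125; y=3: -129; y=4: -156; y=5: -217; y=6: -318; y=7: -478.
Profit is highest at y = 0. Equivalently, the lowest AVC in the table is 42/2 ≈ $21 at y = 2, and P = $19 falls below it — price never covers variable cost, so the firm shuts down and loses only its fixed cost.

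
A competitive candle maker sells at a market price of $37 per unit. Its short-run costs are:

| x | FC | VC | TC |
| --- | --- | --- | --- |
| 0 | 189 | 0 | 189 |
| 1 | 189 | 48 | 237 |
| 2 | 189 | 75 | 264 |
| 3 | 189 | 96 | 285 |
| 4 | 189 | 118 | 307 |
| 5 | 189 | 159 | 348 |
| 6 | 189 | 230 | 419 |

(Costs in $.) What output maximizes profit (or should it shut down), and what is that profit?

Compute π = P·x − TC at each output: x=0: -189; x=1: -200; x=2: -190; x=3: -174; x=4: -159; x=5: -163; x=6: -197.
Profit is maximized at x = 4. AVC there is 118/4 = $29.50 ≤ P, so producing beats shutting down (which would give -$189).

x = 4; profit = -$159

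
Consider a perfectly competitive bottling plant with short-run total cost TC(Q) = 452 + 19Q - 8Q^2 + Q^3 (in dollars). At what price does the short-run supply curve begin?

$3 per unit

The shutdown price is the minimum of AVC. VC = 19Q - 8Q^2 + Q^3, so AVC = 19 - 8Q + Q^2.
dAVC/dQ = -8 + 2Q = 0 gives Q = 4. min AVC = 19 - 8·4 + 4^2 = 3.
The firm shuts down for any P below $3.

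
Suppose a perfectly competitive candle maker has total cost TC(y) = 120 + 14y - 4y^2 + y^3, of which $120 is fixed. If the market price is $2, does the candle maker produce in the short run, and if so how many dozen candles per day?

Variable cost is VC = 14y - 4y^2 + y^3, so AVC = VC/y = 14 - 4y + y^2 and MC = dTC/dy = 14 - 8y + 3y^2.
AVC is minimized where dAVC/dy = -4 + 2y = 0, at y = 2; min AVC = 14 - 4·2 + 2^2 = $10.
With P < min AVC ($2 < $10), every unit sold adds to the loss.
The firm minimizes its loss by shutting down and losing only its fixed cost of $120.

Shut down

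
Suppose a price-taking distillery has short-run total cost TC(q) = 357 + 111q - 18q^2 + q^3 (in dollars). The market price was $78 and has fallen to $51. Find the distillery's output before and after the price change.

Output falls from 11 to 10

MC = 111 - 36q + 3q^2; the shutdown threshold is min AVC = $30 (at q = 9).
With P = $78 above the shutdown price, P = MC gives q = 11.
At P = $51 ≥ min AVC, set P = MC: q = 10. The firm stays open but cuts output.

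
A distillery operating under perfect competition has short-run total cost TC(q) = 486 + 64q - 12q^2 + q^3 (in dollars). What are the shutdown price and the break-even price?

AVC = 64 - 12q + q^2; minimized at q = 6, giving min AVC = $28. That is the shutdown price.
ATC = 486/q + 64 - 12q + q^2. Setting dATC/dq = −486/q^2 − 12 + 2q = 0 gives q = 9 (since 2·9^3 − 12·9^2 = 486).
min ATC = 486/9 + 64 − 12·9 + 9^2 = $91. That is the break-even price.
For $28 ≤ P < $91 the firm produces at a loss; below $28 it shuts down.

Shutdown price = $28; break-even price = $91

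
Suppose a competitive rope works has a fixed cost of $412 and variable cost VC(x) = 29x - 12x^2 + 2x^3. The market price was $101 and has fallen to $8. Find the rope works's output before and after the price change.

Output falls from 6 to 0 (the firm shuts down)

AVC = 29 - 12x + 2x^2, minimized at x = 3 where min AVC = $11. MC = 29 - 24x + 6x^2.
At P = $101 ≥ min AVC, set P = MC on the rising branch: x = 6.
At P = $8 < min AVC = $11, price no longer covers variable cost at any output, so the firm shuts down: x = 0.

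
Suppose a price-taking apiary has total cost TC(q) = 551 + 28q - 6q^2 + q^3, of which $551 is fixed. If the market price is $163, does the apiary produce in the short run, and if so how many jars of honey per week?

From TC, MC = TC'(q) = 28 - 12q + 3q^2 and AVC = VC/q = 28 - 6q + q^2.
The AVC parabola has its vertex at q = 6/2 = 3, where AVC = 28 - 6·3 + 3^2 = $19.
P = $163 exceeds min AVC = $19, so the firm stays open.
Solving P = MC: -135 - 12q + 3q^2 = 0 ⇒ q = -5 or 9. On the upward-sloping branch, q* = 9.
Check: AVC at q = 9 is $55 ≤ P, so revenue covers variable cost.
Profit = P·q − TC = 163·9 − 1046 = $421.

Produce at q = 9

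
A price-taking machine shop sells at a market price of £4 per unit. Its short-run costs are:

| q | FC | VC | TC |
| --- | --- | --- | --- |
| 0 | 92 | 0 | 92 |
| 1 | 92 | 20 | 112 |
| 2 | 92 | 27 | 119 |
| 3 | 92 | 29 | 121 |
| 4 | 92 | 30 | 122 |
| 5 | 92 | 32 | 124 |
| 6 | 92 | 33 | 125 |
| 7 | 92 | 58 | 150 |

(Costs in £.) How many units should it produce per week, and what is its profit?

Profit at each row (π = 4q − TC): q=0: -92; q=1: -108; q=2: -111; q=3: -109; q=4: -106; q=5: -104; q=6: -101; q=7: -122.
Profit is highest at q = 0. Equivalently, the lowest AVC in the table is 33/6 ≈ £5.50 at q = 6, and P = £4 falls below it — price never covers variable cost, so the firm shuts down and loses only its fixed cost.

q = 0 (shut down); profit = -£92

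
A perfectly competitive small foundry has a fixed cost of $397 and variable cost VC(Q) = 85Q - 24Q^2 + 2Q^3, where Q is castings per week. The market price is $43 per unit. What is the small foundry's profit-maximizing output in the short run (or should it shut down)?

From TC, MC = TC'(Q) = 85 - 48Q + 6Q^2 and AVC = VC/Q = 85 - 24Q + 2Q^2.
AVC is minimized where dAVC/dQ = -24 + 4Q = 0, at Q = 6; min AVC = 85 - 24·6 + 2·6^2 = $13.
Since P = $43 ≥ min AVC = $13, price covers variable cost and the firm should produce.
Solving P = MC: 42 - 48Q + 6Q^2 = 0 ⇒ Q = 1 or 7. On the upward-sloping branch, Q* = 7.
Check: AVC at Q = 7 is $15 ≤ P, so revenue covers variable cost.
Profit = P·Q − TC = 43·7 − 502 = -$201, a loss, but smaller than the $397 fixed cost the firm would lose by shutting down.

Produce at Q = 7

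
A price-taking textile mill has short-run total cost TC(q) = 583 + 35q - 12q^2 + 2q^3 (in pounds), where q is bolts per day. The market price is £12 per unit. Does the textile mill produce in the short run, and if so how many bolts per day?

Shut down

Variable cost is VC = 35q - 12q^2 + 2q^3, so AVC = VC/q = 35 - 12q + 2q^2 and MC = dTC/dq = 35 - 24q + 6q^2.
AVC hits its minimum where MC = AVC, at q = 3, giving min AVC = 35 - 12·3 + 2·3^2 = £17.
Since P = £12 < min AVC = £17, price fails to cover variable cost at any output.
Shutting down limits the loss to fixed cost, £583.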